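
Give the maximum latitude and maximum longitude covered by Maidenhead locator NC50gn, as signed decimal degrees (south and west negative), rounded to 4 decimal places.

-69.4167, 90.5833

Field N=13, C=2: +13·20° lon, +2·10° lat → SW at lon 80°, lat -70°.
Square 5, 0: +5·2° lon, +0·1° lat → SW at lon 90°, lat -70°.
Subsquare g=6, n=13: +6·0.0833333° lon, +13·0.0416667° lat → SW at lon 90.5°, lat -69.4583°.
Cell spans 0.0833333° lon × 0.0416667° lat. NE corner is SW corner plus one full cell.
latitude -69.4167, longitude 90.5833.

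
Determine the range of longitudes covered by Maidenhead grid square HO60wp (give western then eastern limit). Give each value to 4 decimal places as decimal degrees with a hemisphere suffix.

26.1667° W, 26.0833° W

Field H=7, O=14: +7·20° lon, +14·10° lat → SW at lon -40°, lat 50°.
Square 6, 0: +6·2° lon, +0·1° lat → SW at lon -28°, lat 50°.
Subsquare w=22, p=15: +22·0.0833333° lon, +15·0.0416667° lat → SW at lon -26.1667°, lat 50.625°.
Cell spans 0.0833333° lon × 0.0416667° lat.
west 26.1667° W, east 26.0833° W.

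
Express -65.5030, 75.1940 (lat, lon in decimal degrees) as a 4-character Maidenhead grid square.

Add 180° to longitude and 90° to latitude: 255.19, 24.50.
Field: lon ⌊255.19/20⌋ = 12 → M; lat ⌊24.50/10⌋ = 2 → C.
Square: lon ⌊15.19/2⌋ = 7; lat ⌊4.50/1⌋ = 4.

MC74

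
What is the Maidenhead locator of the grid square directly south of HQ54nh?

HQ54ng

Latitude subsquare h = 7; −1 → 6 = g.
The longitude characters are unchanged.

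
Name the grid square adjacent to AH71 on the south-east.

Longitude square 7; +1 → 8.
Latitude square 1; −1 → 0.

AH80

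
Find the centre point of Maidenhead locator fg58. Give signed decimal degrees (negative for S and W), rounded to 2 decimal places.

Field F=5, G=6: +5·20° lon, +6·10° lat → SW at lon -80°, lat -30°.
Square 5, 8: +5·2° lon, +8·1° lat → SW at lon -70°, lat -22°.
Cell spans 2° lon × 1° lat. Centre is SW corner plus half of each.
latitude -21.50, longitude -69.00.

-21.50, -69.00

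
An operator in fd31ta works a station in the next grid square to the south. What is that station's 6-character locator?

FD30tx

Latitude subsquare a = 0; −1 → -1, wraps to 23 = x, carry into square.
Latitude square 1; −1 → 0.
The longitude characters are unchanged.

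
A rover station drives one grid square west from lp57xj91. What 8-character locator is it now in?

LP57xj81

Longitude extended square 9; −1 → 8.
The latitude characters are unchanged.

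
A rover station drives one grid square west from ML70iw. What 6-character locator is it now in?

Longitude subsquare i = 8; −1 → 7 = h.
The latitude characters are unchanged.

ML70hw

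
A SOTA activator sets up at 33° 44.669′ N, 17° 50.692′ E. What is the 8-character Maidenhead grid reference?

JM83wr18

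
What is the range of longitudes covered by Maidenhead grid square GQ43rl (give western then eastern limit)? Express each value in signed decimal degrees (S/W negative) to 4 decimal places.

Field G=6, Q=16: +6·20° lon, +16·10° lat → SW at lon -60°, lat 70°.
Square 4, 3: +4·2° lon, +3·1° lat → SW at lon -52°, lat 73°.
Subsquare r=17, l=11: +17·0.0833333° lon, +11·0.0416667° lat → SW at lon -50.5833°, lat 73.4583°.
Cell spans 0.0833333° lon × 0.0416667° lat.
west -50.5833, east -50.5000.

-50.5833, -50.5000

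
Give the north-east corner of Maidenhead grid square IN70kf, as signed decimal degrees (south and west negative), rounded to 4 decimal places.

40.2500, -5.0833

Field I=8, N=13: +8·20° lon, +13·10° lat → SW at lon -20°, lat 40°.
Square 7, 0: +7·2° lon, +0·1° lat → SW at lon -6°, lat 40°.
Subsquare k=10, f=5: +10·0.0833333° lon, +5·0.0416667° lat → SW at lon -5.16667°, lat 40.2083°.
Cell spans 0.0833333° lon × 0.0416667° lat. NE corner is SW corner plus one full cell.
latitude 40.2500, longitude -5.0833.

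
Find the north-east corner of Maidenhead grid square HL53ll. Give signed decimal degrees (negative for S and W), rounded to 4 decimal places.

Field H=7, L=11: +7·20° lon, +11·10° lat → SW at lon -40°, lat 20°.
Square 5, 3: +5·2° lon, +3·1° lat → SW at lon -30°, lat 23°.
Subsquare l=11, l=11: +11·0.0833333° lon, +11·0.0416667° lat → SW at lon -29.0833°, lat 23.4583°.
Cell spans 0.0833333° lon × 0.0416667° lat. NE corner is SW corner plus one full cell.
latitude 23.5000, longitude -29.0000.

23.5000, -29.0000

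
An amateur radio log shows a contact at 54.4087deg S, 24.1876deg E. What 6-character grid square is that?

KD25co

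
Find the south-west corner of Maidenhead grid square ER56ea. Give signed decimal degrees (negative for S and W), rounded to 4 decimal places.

Field E=4, R=17: +4·20° lon, +17·10° lat → SW at lon -100°, lat 80°.
Square 5, 6: +5·2° lon, +6·1° lat → SW at lon -90°, lat 86°.
Subsquare e=4, a=0: +4·0.0833333° lon, +0·0.0416667° lat → SW at lon -89.6667°, lat 86°.
latitude 86.0000, longitude -89.6667.

86.0000, -89.6667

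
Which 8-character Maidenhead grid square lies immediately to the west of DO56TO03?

Longitude extended square 0; −1 → -1, wraps to 9, carry into subsquare.
Longitude subsquare t = 19; −1 → 18 = s.
The latitude characters are unchanged.

DO56so93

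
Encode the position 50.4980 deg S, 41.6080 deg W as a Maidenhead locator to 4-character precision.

GD99

Add 180° to longitude and 90° to latitude: 138.39, 39.50.
Field (20°×10°, letters A–R): lon ⌊138.39/20⌋ = 6 → G; lat ⌊39.50/10⌋ = 3 → D.
Square (2°×1°, digits 0–9): lon ⌊18.39/2⌋ = 9; lat ⌊9.50/1⌋ = 9.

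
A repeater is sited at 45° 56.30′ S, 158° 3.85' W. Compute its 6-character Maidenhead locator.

BE04xb

Shift to the Maidenhead origin (180°W, 90°S): lon 21.9358, lat 44.0617.
Field (20°×10°, letters A–R): lon ⌊21.9358/20⌋ = 1 → B; lat ⌊44.0617/10⌋ = 4 → E.
Square (2°×1°, digits 0–9): lon ⌊1.9358/2⌋ = 0; lat ⌊4.0617/1⌋ = 4.
Subsquare (5′×2.5′, letters a–x): lon ⌊1.9358/0.0833333⌋ = 23 → x; lat ⌊0.0617/0.0416667⌋ = 1 → b.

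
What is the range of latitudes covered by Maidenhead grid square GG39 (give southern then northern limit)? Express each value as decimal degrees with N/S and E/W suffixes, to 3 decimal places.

21.000° S, 20.000° S

Field G=6, G=6: +6·20° lon, +6·10° lat → SW at lon -60°, lat -30°.
Square 3, 9: +3·2° lon, +9·1° lat → SW at lon -54°, lat -21°.
Cell spans 2° lon × 1° lat.
south 21.000° S, north 20.000° S.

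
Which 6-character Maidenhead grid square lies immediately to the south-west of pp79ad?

PP69xc

Longitude subsquare a = 0; −1 → -1, wraps to 23 = x, carry into square.
Longitude square 7; −1 → 6.
Latitude subsquare d = 3; −1 → 2 = c.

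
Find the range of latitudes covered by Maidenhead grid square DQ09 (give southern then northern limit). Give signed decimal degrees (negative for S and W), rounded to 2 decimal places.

Field D=3, Q=16: +3·20° lon, +16·10° lat → SW at lon -120°, lat 70°.
Square 0, 9: +0·2° lon, +9·1° lat → SW at lon -120°, lat 79°.
Cell spans 2° lon × 1° lat.
south 79.00, north 80.00.

79.00, 80.00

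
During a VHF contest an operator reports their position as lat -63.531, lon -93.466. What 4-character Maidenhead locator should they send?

EC36

Shift to the Maidenhead origin (180°W, 90°S): lon 86.53, lat 26.47.
Field (20°×10°, letters A–R): 86.53/20 → 4 → E, 26.47/10 → 2 → C; chars EC.
Square (2°×1°, digits 0–9): 6.53/2 → 3, 6.47/1 → 6; chars 36.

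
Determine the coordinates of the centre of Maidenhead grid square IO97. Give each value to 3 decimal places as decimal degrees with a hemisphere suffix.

57.500° N, 1.000° W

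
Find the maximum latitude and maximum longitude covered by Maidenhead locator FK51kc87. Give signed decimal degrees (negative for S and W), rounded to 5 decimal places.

11.11667, -69.09167

Field F=5, K=10: +5·20° lon, +10·10° lat → SW at lon -80°, lat 10°.
Square 5, 1: +5·2° lon, +1·1° lat → SW at lon -70°, lat 11°.
Subsquare k=10, c=2: +10·0.0833333° lon, +2·0.0416667° lat → SW at lon -69.1667°, lat 11.0833°.
Extended square 8, 7: +8·0.00833333° lon, +7·0.00416667° lat → SW at lon -69.1°, lat 11.1125°.
Cell spans 0.00833333° lon × 0.00416667° lat. NE corner is SW corner plus one full cell.
latitude 11.11667, longitude -69.09167.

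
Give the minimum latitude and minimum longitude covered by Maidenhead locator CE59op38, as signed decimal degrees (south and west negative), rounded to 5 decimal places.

-40.34167, -128.80833

Field C=2, E=4: +2·20° lon, +4·10° lat → SW at lon -140°, lat -50°.
Square 5, 9: +5·2° lon, +9·1° lat → SW at lon -130°, lat -41°.
Subsquare o=14, p=15: +14·0.0833333° lon, +15·0.0416667° lat → SW at lon -128.833°, lat -40.375°.
Extended square 3, 8: +3·0.00833333° lon, +8·0.00416667° lat → SW at lon -128.808°, lat -40.3417°.
latitude -40.34167, longitude -128.80833.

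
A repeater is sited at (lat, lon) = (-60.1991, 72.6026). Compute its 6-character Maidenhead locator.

Offset from 180°W / 90°S: lon 252.6026°, lat 29.8009°.
Field: lon ⌊252.6026/20⌋ = 12 → M; lat ⌊29.8009/10⌋ = 2 → C.
Square: lon ⌊12.6026/2⌋ = 6; lat ⌊9.8009/1⌋ = 9.
Subsquare: lon ⌊0.6026/0.0833333⌋ = 7 → h; lat ⌊0.8009/0.0416667⌋ = 19 → t.

MC69ht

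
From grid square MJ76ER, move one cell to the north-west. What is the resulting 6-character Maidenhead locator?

Longitude subsquare e = 4; −1 → 3 = d.
Latitude subsquare r = 17; +1 → 18 = s.

MJ76ds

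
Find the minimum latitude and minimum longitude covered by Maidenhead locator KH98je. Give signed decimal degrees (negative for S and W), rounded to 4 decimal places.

Field K=10, H=7: +10·20° lon, +7·10° lat → SW at lon 20°, lat -20°.
Square 9, 8: +9·2° lon, +8·1° lat → SW at lon 38°, lat -12°.
Subsquare j=9, e=4: +9·0.0833333° lon, +4·0.0416667° lat → SW at lon 38.75°, lat -11.8333°.
latitude -11.8333, longitude 38.7500.

-11.8333, 38.7500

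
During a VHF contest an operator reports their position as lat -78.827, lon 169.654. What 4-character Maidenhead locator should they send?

Add 180° to longitude and 90° to latitude: 349.65, 11.17.
Field: lon ⌊349.65/20⌋ = 17 → R; lat ⌊11.17/10⌋ = 1 → B.
Square: lon ⌊9.65/2⌋ = 4; lat ⌊1.17/1⌋ = 1.

RB41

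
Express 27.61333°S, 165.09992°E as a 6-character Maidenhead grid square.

Add 180° to longitude and 90° to latitude: 345.0999, 62.3867.
Field (20°×10°, letters A–R): 345.0999/20 → 17 → R, 62.3867/10 → 6 → G; chars RG.
Square (2°×1°, digits 0–9): 5.0999/2 → 2, 2.3867/1 → 2; chars 22.
Subsquare (5′×2.5′, letters a–x): 1.0999/0.0833333 → 13 → n, 0.3867/0.0416667 → 9 → j; chars nj.

RG22nj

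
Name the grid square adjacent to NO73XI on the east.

Longitude subsquare x = 23; +1 → 24, wraps to 0 = a, carry into square.
Longitude square 7; +1 → 8.
The latitude characters are unchanged.

NO83ai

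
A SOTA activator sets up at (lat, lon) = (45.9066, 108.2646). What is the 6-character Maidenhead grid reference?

Add 180° to longitude and 90° to latitude: 288.2646, 135.9066.
Field: 288.2646/20 → 14 → O, 135.9066/10 → 13 → N; chars ON.
Square: 8.2646/2 → 4, 5.9066/1 → 5; chars 45.
Subsquare: 0.2646/0.0833333 → 3 → d, 0.9066/0.0416667 → 21 → v; chars dv.

ON45dv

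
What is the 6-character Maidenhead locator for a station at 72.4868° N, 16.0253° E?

JQ82al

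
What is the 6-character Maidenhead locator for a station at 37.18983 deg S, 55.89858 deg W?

Offset from 180°W / 90°S: lon 124.1014°, lat 52.8102°.
Field (20°×10°, letters A–R): lon ⌊124.1014/20⌋ = 6 → G; lat ⌊52.8102/10⌋ = 5 → F.
Square (2°×1°, digits 0–9): lon ⌊4.1014/2⌋ = 2; lat ⌊2.8102/1⌋ = 2.
Subsquare (5′×2.5′, letters a–x): lon ⌊0.1014/0.0833333⌋ = 1 → b; lat ⌊0.8102/0.0416667⌋ = 19 → t.

GF22bt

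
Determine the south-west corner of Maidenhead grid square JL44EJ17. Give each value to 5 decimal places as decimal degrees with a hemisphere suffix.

24.40417° N, 8.34167° E

Field J=9, L=11: +9·20° lon, +11·10° lat → SW at lon 0°, lat 20°.
Square 4, 4: +4·2° lon, +4·1° lat → SW at lon 8°, lat 24°.
Subsquare e=4, j=9: +4·0.0833333° lon, +9·0.0416667° lat → SW at lon 8.33333°, lat 24.375°.
Extended square 1, 7: +1·0.00833333° lon, +7·0.00416667° lat → SW at lon 8.34167°, lat 24.4042°.
latitude 24.40417° N, longitude 8.34167° E.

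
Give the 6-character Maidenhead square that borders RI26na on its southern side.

RI25nx

Latitude subsquare a = 0; −1 → -1, wraps to 23 = x, carry into square.
Latitude square 6; −1 → 5.
The longitude characters are unchanged.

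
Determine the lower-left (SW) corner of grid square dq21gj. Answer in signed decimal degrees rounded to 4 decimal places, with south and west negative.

71.3750, -115.5000

Field D=3, Q=16: +3·20° lon, +16·10° lat → SW at lon -120°, lat 70°.
Square 2, 1: +2·2° lon, +1·1° lat → SW at lon -116°, lat 71°.
Subsquare g=6, j=9: +6·0.0833333° lon, +9·0.0416667° lat → SW at lon -115.5°, lat 71.375°.
latitude 71.3750, longitude -115.5000.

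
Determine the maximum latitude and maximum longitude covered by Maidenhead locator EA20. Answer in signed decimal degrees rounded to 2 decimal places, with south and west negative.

-89.00, -94.00

Field E=4, A=0: +4·20° lon, +0·10° lat → SW at lon -100°, lat -90°.
Square 2, 0: +2·2° lon, +0·1° lat → SW at lon -96°, lat -90°.
Cell spans 2° lon × 1° lat. NE corner is SW corner plus one full cell.
latitude -89.00, longitude -94.00.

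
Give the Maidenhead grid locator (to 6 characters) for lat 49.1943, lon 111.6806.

ON59ue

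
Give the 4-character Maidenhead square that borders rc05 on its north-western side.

QC96

Longitude square 0; −1 → -1, wraps to 9, carry into field.
Longitude field R = 17; −1 → 16 = Q.
Latitude square 5; +1 → 6.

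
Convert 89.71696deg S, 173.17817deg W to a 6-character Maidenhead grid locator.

AA30jg

Offset from 180°W / 90°S: lon 6.8218°, lat 0.2830°.
Field: lon ⌊6.8218/20⌋ = 0 → A; lat ⌊0.2830/10⌋ = 0 → A.
Square: lon ⌊6.8218/2⌋ = 3; lat ⌊0.2830/1⌋ = 0.
Subsquare: lon ⌊0.8218/0.0833333⌋ = 9 → j; lat ⌊0.2830/0.0416667⌋ = 6 → g.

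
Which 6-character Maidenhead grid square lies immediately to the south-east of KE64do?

KE64en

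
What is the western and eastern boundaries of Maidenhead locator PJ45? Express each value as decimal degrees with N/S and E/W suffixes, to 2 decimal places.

Field P=15, J=9: +15·20° lon, +9·10° lat → SW at lon 120°, lat 0°.
Square 4, 5: +4·2° lon, +5·1° lat → SW at lon 128°, lat 5°.
Cell spans 2° lon × 1° lat.
west 128.00° E, east 130.00° E.

128.00° E, 130.00° E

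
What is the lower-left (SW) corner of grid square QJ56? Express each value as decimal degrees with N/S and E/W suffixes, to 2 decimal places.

6.00° N, 150.00° E

Field Q=16, J=9: +16·20° lon, +9·10° lat → SW at lon 140°, lat 0°.
Square 5, 6: +5·2° lon, +6·1° lat → SW at lon 150°, lat 6°.
latitude 6.00° N, longitude 150.00° E.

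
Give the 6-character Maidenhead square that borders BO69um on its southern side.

BO69ul

Latitude subsquare m = 12; −1 → 11 = l.
The longitude characters are unchanged.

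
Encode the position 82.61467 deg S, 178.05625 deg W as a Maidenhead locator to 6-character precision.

AA07xj

Offset from 180°W / 90°S: lon 1.9437°, lat 7.3853°.
Field (20°×10°, letters A–R): lon ⌊1.9437/20⌋ = 0 → A; lat ⌊7.3853/10⌋ = 0 → A.
Square (2°×1°, digits 0–9): lon ⌊1.9437/2⌋ = 0; lat ⌊7.3853/1⌋ = 7.
Subsquare (5′×2.5′, letters a–x): lon ⌊1.9437/0.0833333⌋ = 23 → x; lat ⌊0.3853/0.0416667⌋ = 9 → j.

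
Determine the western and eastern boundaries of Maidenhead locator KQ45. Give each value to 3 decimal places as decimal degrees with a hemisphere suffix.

28.000° E, 30.000° E

Field K=10, Q=16: +10·20° lon, +16·10° lat → SW at lon 20°, lat 70°.
Square 4, 5: +4·2° lon, +5·1° lat → SW at lon 28°, lat 75°.
Cell spans 2° lon × 1° lat.
west 28.000° E, east 30.000° E.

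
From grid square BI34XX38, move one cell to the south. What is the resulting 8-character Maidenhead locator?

Latitude extended square 8; −1 → 7.
The longitude characters are unchanged.

BI34xx37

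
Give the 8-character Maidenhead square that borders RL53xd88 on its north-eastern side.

Longitude extended square 8; +1 → 9.
Latitude extended square 8; +1 → 9.

RL53xd99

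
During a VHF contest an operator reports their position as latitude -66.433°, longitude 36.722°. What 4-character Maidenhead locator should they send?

KC83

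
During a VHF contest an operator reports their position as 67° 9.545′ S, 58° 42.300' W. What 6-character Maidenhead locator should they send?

Add 180° to longitude and 90° to latitude: 121.2950, 22.8409.
Field (20°×10°, letters A–R): lon ⌊121.2950/20⌋ = 6 → G; lat ⌊22.8409/10⌋ = 2 → C.
Square (2°×1°, digits 0–9): lon ⌊1.2950/2⌋ = 0; lat ⌊2.8409/1⌋ = 2.
Subsquare (5′×2.5′, letters a–x): lon ⌊1.2950/0.0833333⌋ = 15 → p; lat ⌊0.8409/0.0416667⌋ = 20 → u.

GC02pu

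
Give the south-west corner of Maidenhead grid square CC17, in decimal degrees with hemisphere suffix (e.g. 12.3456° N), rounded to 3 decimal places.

63.000° S, 138.000° W

Field C=2, C=2: +2·20° lon, +2·10° lat → SW at lon -140°, lat -70°.
Square 1, 7: +1·2° lon, +7·1° lat → SW at lon -138°, lat -63°.
latitude 63.000° S, longitude 138.000° W.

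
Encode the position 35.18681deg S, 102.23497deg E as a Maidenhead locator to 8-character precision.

Shift to the Maidenhead origin (180°W, 90°S): lon 282.23497, lat 54.81319.
Field (20°×10°, letters A–R): lon ⌊282.23497/20⌋ = 14 → O; lat ⌊54.81319/10⌋ = 5 → F.
Square (2°×1°, digits 0–9): lon ⌊2.23497/2⌋ = 1; lat ⌊4.81319/1⌋ = 4.
Subsquare (5′×2.5′, letters a–x): lon ⌊0.23497/0.0833333⌋ = 2 → c; lat ⌊0.81319/0.0416667⌋ = 19 → t.
Extended square (30″×15″, digits 0–9): lon ⌊0.06830/0.00833333⌋ = 8; lat ⌊0.02152/0.00416667⌋ = 5.

OF14ct85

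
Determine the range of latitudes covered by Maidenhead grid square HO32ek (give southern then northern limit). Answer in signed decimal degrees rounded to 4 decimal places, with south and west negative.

Field H=7, O=14: +7·20° lon, +14·10° lat → SW at lon -40°, lat 50°.
Square 3, 2: +3·2° lon, +2·1° lat → SW at lon -34°, lat 52°.
Subsquare e=4, k=10: +4·0.0833333° lon, +10·0.0416667° lat → SW at lon -33.6667°, lat 52.4167°.
Cell spans 0.0833333° lon × 0.0416667° lat.
south 52.4167, north 52.4583.

52.4167, 52.4583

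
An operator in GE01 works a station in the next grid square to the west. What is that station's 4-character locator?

Longitude square 0; −1 → -1, wraps to 9, carry into field.
Longitude field G = 6; −1 → 5 = F.
The latitude characters are unchanged.

FE91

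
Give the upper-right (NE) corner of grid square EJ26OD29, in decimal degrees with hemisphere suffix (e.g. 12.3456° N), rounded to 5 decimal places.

6.16667° N, 94.80833° W

Field E=4, J=9: +4·20° lon, +9·10° lat → SW at lon -100°, lat 0°.
Square 2, 6: +2·2° lon, +6·1° lat → SW at lon -96°, lat 6°.
Subsquare o=14, d=3: +14·0.0833333° lon, +3·0.0416667° lat → SW at lon -94.8333°, lat 6.125°.
Extended square 2, 9: +2·0.00833333° lon, +9·0.00416667° lat → SW at lon -94.8167°, lat 6.1625°.
Cell spans 0.00833333° lon × 0.00416667° lat. NE corner is SW corner plus one full cell.
latitude 6.16667° N, longitude 94.80833° W.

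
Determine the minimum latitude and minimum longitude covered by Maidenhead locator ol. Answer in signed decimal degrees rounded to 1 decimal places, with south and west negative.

20.0, 100.0

Field O=14, L=11: +14·20° lon, +11·10° lat → SW at lon 100°, lat 20°.
latitude 20.0, longitude 100.0.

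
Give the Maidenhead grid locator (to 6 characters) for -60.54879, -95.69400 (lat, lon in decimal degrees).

EC29dk

Offset from 180°W / 90°S: lon 84.3060°, lat 29.4512°.
Field: lon ⌊84.3060/20⌋ = 4 → E; lat ⌊29.4512/10⌋ = 2 → C.
Square: lon ⌊4.3060/2⌋ = 2; lat ⌊9.4512/1⌋ = 9.
Subsquare: lon ⌊0.3060/0.0833333⌋ = 3 → d; lat ⌊0.4512/0.0416667⌋ = 10 → k.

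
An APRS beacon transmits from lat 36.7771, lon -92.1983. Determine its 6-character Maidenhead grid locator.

EM36vs

Offset from 180°W / 90°S: lon 87.8017°, lat 126.7771°.
Field: lon ⌊87.8017/20⌋ = 4 → E; lat ⌊126.7771/10⌋ = 12 → M.
Square: lon ⌊7.8017/2⌋ = 3; lat ⌊6.7771/1⌋ = 6.
Subsquare: lon ⌊1.8017/0.0833333⌋ = 21 → v; lat ⌊0.7771/0.0416667⌋ = 18 → s.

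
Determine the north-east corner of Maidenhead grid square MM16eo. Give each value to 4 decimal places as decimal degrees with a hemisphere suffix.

36.6250° N, 62.4167° E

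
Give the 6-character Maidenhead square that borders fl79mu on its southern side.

FL79mt

Latitude subsquare u = 20; −1 → 19 = t.
The longitude characters are unchanged.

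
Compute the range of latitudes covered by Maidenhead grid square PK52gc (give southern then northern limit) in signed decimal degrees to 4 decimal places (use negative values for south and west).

Field P=15, K=10: +15·20° lon, +10·10° lat → SW at lon 120°, lat 10°.
Square 5, 2: +5·2° lon, +2·1° lat → SW at lon 130°, lat 12°.
Subsquare g=6, c=2: +6·0.0833333° lon, +2·0.0416667° lat → SW at lon 130.5°, lat 12.0833°.
Cell spans 0.0833333° lon × 0.0416667° lat.
south 12.0833, north 12.1250.

12.0833, 12.1250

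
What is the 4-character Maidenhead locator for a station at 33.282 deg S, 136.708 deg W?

CF16

Shift to the Maidenhead origin (180°W, 90°S): lon 43.29, lat 56.72.
Field: 43.29/20 → 2 → C, 56.72/10 → 5 → F; chars CF.
Square: 3.29/2 → 1, 6.72/1 → 6; chars 16.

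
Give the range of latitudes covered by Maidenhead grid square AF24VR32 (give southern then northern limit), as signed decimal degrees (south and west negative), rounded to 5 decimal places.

-35.28333, -35.27917

Field A=0, F=5: +0·20° lon, +5·10° lat → SW at lon -180°, lat -40°.
Square 2, 4: +2·2° lon, +4·1° lat → SW at lon -176°, lat -36°.
Subsquare v=21, r=17: +21·0.0833333° lon, +17·0.0416667° lat → SW at lon -174.25°, lat -35.2917°.
Extended square 3, 2: +3·0.00833333° lon, +2·0.00416667° lat → SW at lon -174.225°, lat -35.2833°.
Cell spans 0.00833333° lon × 0.00416667° lat.
south -35.28333, north -35.27917.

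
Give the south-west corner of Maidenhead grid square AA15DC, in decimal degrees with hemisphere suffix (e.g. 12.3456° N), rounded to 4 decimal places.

84.9167° S, 177.7500° W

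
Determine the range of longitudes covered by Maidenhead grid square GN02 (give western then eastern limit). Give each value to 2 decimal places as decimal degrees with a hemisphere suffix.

60.00° W, 58.00° W

Field G=6, N=13: +6·20° lon, +13·10° lat → SW at lon -60°, lat 40°.
Square 0, 2: +0·2° lon, +2·1° lat → SW at lon -60°, lat 42°.
Cell spans 2° lon × 1° lat.
west 60.00° W, east 58.00° W.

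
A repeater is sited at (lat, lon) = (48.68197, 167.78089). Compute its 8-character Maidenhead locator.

RN38vq33

Shift to the Maidenhead origin (180°W, 90°S): lon 347.78089, lat 138.68197.
Field (20°×10°, letters A–R): 347.78089/20 → 17 → R, 138.68197/10 → 13 → N; chars RN.
Square (2°×1°, digits 0–9): 7.78089/2 → 3, 8.68197/1 → 8; chars 38.
Subsquare (5′×2.5′, letters a–x): 1.78089/0.0833333 → 21 → v, 0.68197/0.0416667 → 16 → q; chars vq.
Extended square (30″×15″, digits 0–9): 0.03089/0.00833333 → 3, 0.01530/0.00416667 → 3; chars 33.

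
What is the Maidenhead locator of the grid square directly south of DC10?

Latitude square 0; −1 → -1, wraps to 9, carry into field.
Latitude field C = 2; −1 → 1 = B.
The longitude characters are unchanged.

DB19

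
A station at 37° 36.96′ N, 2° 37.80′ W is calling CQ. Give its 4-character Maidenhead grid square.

IM87

Add 180° to longitude and 90° to latitude: 177.37, 127.62.
Field (20°×10°, letters A–R): lon ⌊177.37/20⌋ = 8 → I; lat ⌊127.62/10⌋ = 12 → M.
Square (2°×1°, digits 0–9): lon ⌊17.37/2⌋ = 8; lat ⌊7.62/1⌋ = 7.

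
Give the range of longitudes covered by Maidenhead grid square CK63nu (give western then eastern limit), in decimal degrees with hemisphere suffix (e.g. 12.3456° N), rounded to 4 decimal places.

126.9167° W, 126.8333° W

Field C=2, K=10: +2·20° lon, +10·10° lat → SW at lon -140°, lat 10°.
Square 6, 3: +6·2° lon, +3·1° lat → SW at lon -128°, lat 13°.
Subsquare n=13, u=20: +13·0.0833333° lon, +20·0.0416667° lat → SW at lon -126.917°, lat 13.8333°.
Cell spans 0.0833333° lon × 0.0416667° lat.
west 126.9167° W, east 126.8333° W.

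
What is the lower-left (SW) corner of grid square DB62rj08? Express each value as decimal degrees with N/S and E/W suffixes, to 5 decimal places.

Field D=3, B=1: +3·20° lon, +1·10° lat → SW at lon -120°, lat -80°.
Square 6, 2: +6·2° lon, +2·1° lat → SW at lon -108°, lat -78°.
Subsquare r=17, j=9: +17·0.0833333° lon, +9·0.0416667° lat → SW at lon -106.583°, lat -77.625°.
Extended square 0, 8: +0·0.00833333° lon, +8·0.00416667° lat → SW at lon -106.583°, lat -77.5917°.
latitude 77.59167° S, longitude 106.58333° W.

77.59167° S, 106.58333° W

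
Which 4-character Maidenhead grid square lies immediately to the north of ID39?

Latitude square 9; +1 → 10, wraps to 0, carry into field.
Latitude field D = 3; +1 → 4 = E.
The longitude characters are unchanged.

IE30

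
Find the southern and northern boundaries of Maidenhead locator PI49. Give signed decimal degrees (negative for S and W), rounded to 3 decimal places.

-1.000, 0.000

Field P=15, I=8: +15·20° lon, +8·10° lat → SW at lon 120°, lat -10°.
Square 4, 9: +4·2° lon, +9·1° lat → SW at lon 128°, lat -1°.
Cell spans 2° lon × 1° lat.
south -1.000, north 0.000.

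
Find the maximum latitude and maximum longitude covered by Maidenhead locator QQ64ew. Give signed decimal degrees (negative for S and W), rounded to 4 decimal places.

74.9583, 152.4167

Field Q=16, Q=16: +16·20° lon, +16·10° lat → SW at lon 140°, lat 70°.
Square 6, 4: +6·2° lon, +4·1° lat → SW at lon 152°, lat 74°.
Subsquare e=4, w=22: +4·0.0833333° lon, +22·0.0416667° lat → SW at lon 152.333°, lat 74.9167°.
Cell spans 0.0833333° lon × 0.0416667° lat. NE corner is SW corner plus one full cell.
latitude 74.9583, longitude 152.4167.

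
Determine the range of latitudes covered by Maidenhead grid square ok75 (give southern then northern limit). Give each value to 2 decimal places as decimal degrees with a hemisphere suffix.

Field O=14, K=10: +14·20° lon, +10·10° lat → SW at lon 100°, lat 10°.
Square 7, 5: +7·2° lon, +5·1° lat → SW at lon 114°, lat 15°.
Cell spans 2° lon × 1° lat.
south 15.00° N, north 16.00° N.

15.00° N, 16.00° N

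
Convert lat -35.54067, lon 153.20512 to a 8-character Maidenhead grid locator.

QF64ol40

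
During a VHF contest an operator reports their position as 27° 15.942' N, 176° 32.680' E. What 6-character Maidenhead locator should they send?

RL87gg

Shift to the Maidenhead origin (180°W, 90°S): lon 356.5447, lat 117.2657.
Field: lon ⌊356.5447/20⌋ = 17 → R; lat ⌊117.2657/10⌋ = 11 → L.
Square: lon ⌊16.5447/2⌋ = 8; lat ⌊7.2657/1⌋ = 7.
Subsquare: lon ⌊0.5447/0.0833333⌋ = 6 → g; lat ⌊0.2657/0.0416667⌋ = 6 → g.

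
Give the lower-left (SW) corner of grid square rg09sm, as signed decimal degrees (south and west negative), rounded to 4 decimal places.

-20.5000, 161.5000

Field R=17, G=6: +17·20° lon, +6·10° lat → SW at lon 160°, lat -30°.
Square 0, 9: +0·2° lon, +9·1° lat → SW at lon 160°, lat -21°.
Subsquare s=18, m=12: +18·0.0833333° lon, +12·0.0416667° lat → SW at lon 161.5°, lat -20.5°.
latitude -20.5000, longitude 161.5000.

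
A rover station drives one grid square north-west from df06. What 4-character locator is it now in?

CF97

Longitude square 0; −1 → -1, wraps to 9, carry into field.
Longitude field D = 3; −1 → 2 = C.
Latitude square 6; +1 → 7.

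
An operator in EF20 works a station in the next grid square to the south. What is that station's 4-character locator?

Latitude square 0; −1 → -1, wraps to 9, carry into field.
Latitude field F = 5; −1 → 4 = E.
The longitude characters are unchanged.

EE29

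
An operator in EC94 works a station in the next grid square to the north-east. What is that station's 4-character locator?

FC05

Longitude square 9; +1 → 10, wraps to 0, carry into field.
Longitude field E = 4; +1 → 5 = F.
Latitude square 4; +1 → 5.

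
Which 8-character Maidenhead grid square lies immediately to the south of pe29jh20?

Latitude extended square 0; −1 → -1, wraps to 9, carry into subsquare.
Latitude subsquare h = 7; −1 → 6 = g.
The longitude characters are unchanged.

PE29jg29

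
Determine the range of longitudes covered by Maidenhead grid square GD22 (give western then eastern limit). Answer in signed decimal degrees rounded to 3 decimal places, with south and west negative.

-56.000, -54.000

Field G=6, D=3: +6·20° lon, +3·10° lat → SW at lon -60°, lat -60°.
Square 2, 2: +2·2° lon, +2·1° lat → SW at lon -56°, lat -58°.
Cell spans 2° lon × 1° lat.
west -56.000, east -54.000.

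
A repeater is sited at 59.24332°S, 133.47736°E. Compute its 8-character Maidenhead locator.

PD60rs71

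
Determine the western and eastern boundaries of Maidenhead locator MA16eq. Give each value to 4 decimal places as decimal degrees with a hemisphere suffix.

62.3333° E, 62.4167° E

Field M=12, A=0: +12·20° lon, +0·10° lat → SW at lon 60°, lat -90°.
Square 1, 6: +1·2° lon, +6·1° lat → SW at lon 62°, lat -84°.
Subsquare e=4, q=16: +4·0.0833333° lon, +16·0.0416667° lat → SW at lon 62.3333°, lat -83.3333°.
Cell spans 0.0833333° lon × 0.0416667° lat.
west 62.3333° E, east 62.4167° E.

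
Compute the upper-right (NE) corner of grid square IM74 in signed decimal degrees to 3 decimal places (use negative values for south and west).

Field I=8, M=12: +8·20° lon, +12·10° lat → SW at lon -20°, lat 30°.
Square 7, 4: +7·2° lon, +4·1° lat → SW at lon -6°, lat 34°.
Cell spans 2° lon × 1° lat. NE corner is SW corner plus one full cell.
latitude 35.000, longitude -4.000.

35.000, -4.000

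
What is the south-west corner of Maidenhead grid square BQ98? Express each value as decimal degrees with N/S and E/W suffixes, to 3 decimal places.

Field B=1, Q=16: +1·20° lon, +16·10° lat → SW at lon -160°, lat 70°.
Square 9, 8: +9·2° lon, +8·1° lat → SW at lon -142°, lat 78°.
latitude 78.000° N, longitude 142.000° W.

78.000° N, 142.000° W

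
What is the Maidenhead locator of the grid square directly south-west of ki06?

JI95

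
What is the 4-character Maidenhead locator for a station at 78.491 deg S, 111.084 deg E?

Offset from 180°W / 90°S: lon 291.08°, lat 11.51°.
Field: lon ⌊291.08/20⌋ = 14 → O; lat ⌊11.51/10⌋ = 1 → B.
Square: lon ⌊11.08/2⌋ = 5; lat ⌊1.51/1⌋ = 1.

OB51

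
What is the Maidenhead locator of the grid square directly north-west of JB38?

Longitude square 3; −1 → 2.
Latitude square 8; +1 → 9.

JB29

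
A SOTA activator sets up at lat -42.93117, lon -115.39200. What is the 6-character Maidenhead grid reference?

DE27hb

Offset from 180°W / 90°S: lon 64.6080°, lat 47.0688°.
Field (20°×10°, letters A–R): 64.6080/20 → 3 → D, 47.0688/10 → 4 → E; chars DE.
Square (2°×1°, digits 0–9): 4.6080/2 → 2, 7.0688/1 → 7; chars 27.
Subsquare (5′×2.5′, letters a–x): 0.6080/0.0833333 → 7 → h, 0.0688/0.0416667 → 1 → b; chars hb.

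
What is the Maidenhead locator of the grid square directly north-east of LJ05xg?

LJ15ah

Longitude subsquare x = 23; +1 → 24, wraps to 0 = a, carry into square.
Longitude square 0; +1 → 1.
Latitude subsquare g = 6; +1 → 7 = h.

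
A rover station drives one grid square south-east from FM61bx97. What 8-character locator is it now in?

Longitude extended square 9; +1 → 10, wraps to 0, carry into subsquare.
Longitude subsquare b = 1; +1 → 2 = c.
Latitude extended square 7; −1 → 6.

FM61cx06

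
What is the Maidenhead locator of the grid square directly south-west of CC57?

Longitude square 5; −1 → 4.
Latitude square 7; −1 → 6.

CC46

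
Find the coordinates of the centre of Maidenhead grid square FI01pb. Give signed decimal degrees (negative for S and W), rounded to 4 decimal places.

-8.9375, -78.7083

Field F=5, I=8: +5·20° lon, +8·10° lat → SW at lon -80°, lat -10°.
Square 0, 1: +0·2° lon, +1·1° lat → SW at lon -80°, lat -9°.
Subsquare p=15, b=1: +15·0.0833333° lon, +1·0.0416667° lat → SW at lon -78.75°, lat -8.95833°.
Cell spans 0.0833333° lon × 0.0416667° lat. Centre is SW corner plus half of each.
latitude -8.9375, longitude -78.7083.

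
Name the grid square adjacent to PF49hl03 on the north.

PF49hl04

Latitude extended square 3; +1 → 4.
The longitude characters are unchanged.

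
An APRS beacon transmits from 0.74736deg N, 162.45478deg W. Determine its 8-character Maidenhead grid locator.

AJ80sr59

Add 180° to longitude and 90° to latitude: 17.54522, 90.74736.
Field (20°×10°, letters A–R): 17.54522/20 → 0 → A, 90.74736/10 → 9 → J; chars AJ.
Square (2°×1°, digits 0–9): 17.54522/2 → 8, 0.74736/1 → 0; chars 80.
Subsquare (5′×2.5′, letters a–x): 1.54522/0.0833333 → 18 → s, 0.74736/0.0416667 → 17 → r; chars sr.
Extended square (30″×15″, digits 0–9): 0.04522/0.00833333 → 5, 0.03903/0.00416667 → 9; chars 59.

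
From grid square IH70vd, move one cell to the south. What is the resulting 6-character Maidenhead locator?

Latitude subsquare d = 3; −1 → 2 = c.
The longitude characters are unchanged.

IH70vc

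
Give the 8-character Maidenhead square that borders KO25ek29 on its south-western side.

KO25ek18

Longitude extended square 2; −1 → 1.
Latitude extended square 9; −1 → 8.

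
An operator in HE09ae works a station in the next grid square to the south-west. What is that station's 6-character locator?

Longitude subsquare a = 0; −1 → -1, wraps to 23 = x, carry into square.
Longitude square 0; −1 → -1, wraps to 9, carry into field.
Longitude field H = 7; −1 → 6 = G.
Latitude subsquare e = 4; −1 → 3 = d.

GE99xd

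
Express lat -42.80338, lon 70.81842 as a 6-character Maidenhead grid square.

ME57je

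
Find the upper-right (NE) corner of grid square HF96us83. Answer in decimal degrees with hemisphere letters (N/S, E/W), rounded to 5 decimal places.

33.23333° S, 20.25833° W

Field H=7, F=5: +7·20° lon, +5·10° lat → SW at lon -40°, lat -40°.
Square 9, 6: +9·2° lon, +6·1° lat → SW at lon -22°, lat -34°.
Subsquare u=20, s=18: +20·0.0833333° lon, +18·0.0416667° lat → SW at lon -20.3333°, lat -33.25°.
Extended square 8, 3: +8·0.00833333° lon, +3·0.00416667° lat → SW at lon -20.2667°, lat -33.2375°.
Cell spans 0.00833333° lon × 0.00416667° lat. NE corner is SW corner plus one full cell.
latitude 33.23333° S, longitude 20.25833° W.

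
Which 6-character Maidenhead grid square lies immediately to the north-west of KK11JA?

Longitude subsquare j = 9; −1 → 8 = i.
Latitude subsquare a = 0; +1 → 1 = b.

KK11ib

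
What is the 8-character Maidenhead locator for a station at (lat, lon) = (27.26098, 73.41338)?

ML67qg92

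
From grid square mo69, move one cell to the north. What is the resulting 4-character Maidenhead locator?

Latitude square 9; +1 → 10, wraps to 0, carry into field.
Latitude field O = 14; +1 → 15 = P.
The longitude characters are unchanged.

MP60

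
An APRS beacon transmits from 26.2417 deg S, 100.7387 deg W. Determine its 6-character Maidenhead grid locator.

DG93ps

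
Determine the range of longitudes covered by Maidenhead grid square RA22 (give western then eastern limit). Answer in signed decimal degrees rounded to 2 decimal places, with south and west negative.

Field R=17, A=0: +17·20° lon, +0·10° lat → SW at lon 160°, lat -90°.
Square 2, 2: +2·2° lon, +2·1° lat → SW at lon 164°, lat -88°.
Cell spans 2° lon × 1° lat.
west 164.00, east 166.00.

164.00, 166.00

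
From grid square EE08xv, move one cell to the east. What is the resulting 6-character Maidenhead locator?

EE18av

Longitude subsquare x = 23; +1 → 24, wraps to 0 = a, carry into square.
Longitude square 0; +1 → 1.
The latitude characters are unchanged.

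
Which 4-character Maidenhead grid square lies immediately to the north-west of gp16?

GP07

Longitude square 1; −1 → 0.
Latitude square 6; +1 → 7.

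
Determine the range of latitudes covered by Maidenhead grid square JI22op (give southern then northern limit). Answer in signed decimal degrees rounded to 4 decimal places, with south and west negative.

-7.3750, -7.3333

Field J=9, I=8: +9·20° lon, +8·10° lat → SW at lon 0°, lat -10°.
Square 2, 2: +2·2° lon, +2·1° lat → SW at lon 4°, lat -8°.
Subsquare o=14, p=15: +14·0.0833333° lon, +15·0.0416667° lat → SW at lon 5.16667°, lat -7.375°.
Cell spans 0.0833333° lon × 0.0416667° lat.
south -7.3750, north -7.3333.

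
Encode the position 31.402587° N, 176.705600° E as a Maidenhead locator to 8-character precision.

Offset from 180°W / 90°S: lon 356.70560°, lat 121.40259°.
Field: lon ⌊356.70560/20⌋ = 17 → R; lat ⌊121.40259/10⌋ = 12 → M.
Square: lon ⌊16.70560/2⌋ = 8; lat ⌊1.40259/1⌋ = 1.
Subsquare: lon ⌊0.70560/0.0833333⌋ = 8 → i; lat ⌊0.40259/0.0416667⌋ = 9 → j.
Extended square: lon ⌊0.03893/0.00833333⌋ = 4; lat ⌊0.02759/0.00416667⌋ = 6.

RM81ij46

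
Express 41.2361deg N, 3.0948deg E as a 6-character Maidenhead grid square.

JN11nf

Offset from 180°W / 90°S: lon 183.0948°, lat 131.2361°.
Field (20°×10°, letters A–R): 183.0948/20 → 9 → J, 131.2361/10 → 13 → N; chars JN.
Square (2°×1°, digits 0–9): 3.0948/2 → 1, 1.2361/1 → 1; chars 11.
Subsquare (5′×2.5′, letters a–x): 1.0948/0.0833333 → 13 → n, 0.2361/0.0416667 → 5 → f; chars nf.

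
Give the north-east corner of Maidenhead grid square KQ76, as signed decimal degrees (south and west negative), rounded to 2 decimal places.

77.00, 36.00

Field K=10, Q=16: +10·20° lon, +16·10° lat → SW at lon 20°, lat 70°.
Square 7, 6: +7·2° lon, +6·1° lat → SW at lon 34°, lat 76°.
Cell spans 2° lon × 1° lat. NE corner is SW corner plus one full cell.
latitude 77.00, longitude 36.00.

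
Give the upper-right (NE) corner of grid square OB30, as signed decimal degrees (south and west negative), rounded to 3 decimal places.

Field O=14, B=1: +14·20° lon, +1·10° lat → SW at lon 100°, lat -80°.
Square 3, 0: +3·2° lon, +0·1° lat → SW at lon 106°, lat -80°.
Cell spans 2° lon × 1° lat. NE corner is SW corner plus one full cell.
latitude -79.000, longitude 108.000.

-79.000, 108.000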